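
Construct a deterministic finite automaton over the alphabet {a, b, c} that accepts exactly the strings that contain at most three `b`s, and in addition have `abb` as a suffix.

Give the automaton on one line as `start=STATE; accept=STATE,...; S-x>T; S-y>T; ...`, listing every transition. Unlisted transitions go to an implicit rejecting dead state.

Handle the two conditions separately and then intersect. One (5 states) tracks the count of `b`s, saturating at 4; the other (4 states) tracks how much of the suffix `abb` has currently been matched. Each combined state is a pair, one component from each; accept when both components accept. After merging equivalent states the machine shrinks.
        a   b   c  
>  q0   q1  q2  q0 
   q1   q1  q3  q0 
   q2   q4  q5  q2 
   q3   q4  q6  q2 
   q4   q4  q7  q2 
   q5   q5  q5  q5 
 * q6   q5  q5  q5 
   q7   q5  q6  q5 
(> = start, * = accepting)

start=q0; accept=q6; q0-a>q1; q0-b>q2; q0-c>q0; q1-a>q1; q1-b>q3; q1-c>q0; q2-a>q4; q2-b>q5; q2-c>q2; q3-a>q4; q3-b>q6; q3-c>q2; q4-a>q4; q4-b>q7; q4-c>q2; q5-a>q5; q5-b>q5; q5-c>q5; q6-a>q5; q6-b>q5; q6-c>q5; q7-a>q5; q7-b>q6; q7-c>q5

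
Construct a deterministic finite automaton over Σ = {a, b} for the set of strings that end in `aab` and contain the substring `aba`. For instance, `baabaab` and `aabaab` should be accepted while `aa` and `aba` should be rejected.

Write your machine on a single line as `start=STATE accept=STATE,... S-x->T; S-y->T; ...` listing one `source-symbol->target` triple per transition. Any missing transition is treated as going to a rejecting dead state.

start=S0; accept=S6; S0-a->S1; S0-b->S0; S1-a->S1; S1-b->S2; S2-a->S3; S2-b->S0; S3-a->S4; S3-b->S5; S4-a->S4; S4-b->S6; S5-a->S3; S5-b->S5; S6-a->S3; S6-b->S5

Build one automaton per condition and run them in lockstep. The first has 4 states tracking how much of the suffix `aab` has currently been matched; the second has 4 states tracking whether and how much of `aba` has been seen. A product state is a pair (one from each), accepting exactly when both do. Minimizing collapses redundant product states.
7 states suffice.
        a   b  
>  S0   S1  S0 
   S1   S1  S2 
   S2   S3  S0 
   S3   S4  S5 
   S4   S4  S6 
   S5   S3  S5 
 * S6   S3  S5 
(> = start, * = accepting)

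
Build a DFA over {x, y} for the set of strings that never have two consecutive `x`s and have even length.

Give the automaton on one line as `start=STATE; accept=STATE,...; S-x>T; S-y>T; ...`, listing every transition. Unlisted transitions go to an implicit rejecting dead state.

Build one automaton per condition and run them in lockstep. The first has 3 states tracking partial matches of the forbidden pattern `xx`; the second has 2 states tracking the input length modulo 2. A product state is a pair (one from each), accepting exactly when both do. Minimizing collapses redundant product states.
With 5 states:
        x   y  
>* S0   S1  S2 
   S1   S3  S0 
   S2   S4  S0 
   S3   S3  S3 
 * S4   S3  S2 
(> = start, * = accepting)

start=S0; accept=S0,S4; S0-x>S1; S0-y>S2; S1-x>S3; S1-y>S0; S2-x>S4; S2-y>S0; S3-x>S3; S3-y>S3; S4-x>S3; S4-y>S2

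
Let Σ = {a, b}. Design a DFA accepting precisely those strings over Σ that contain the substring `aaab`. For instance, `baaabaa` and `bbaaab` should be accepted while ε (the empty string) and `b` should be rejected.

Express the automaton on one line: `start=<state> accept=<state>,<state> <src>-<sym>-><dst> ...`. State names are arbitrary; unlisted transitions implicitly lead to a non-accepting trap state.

Track how much of `aaab` has been matched so far: state S0 is no progress, S4 is the absorbing accept state reached once `aaab` has occurred. Intermediate states record partial matches; on a mismatch, fall back to the longest reusable overlap.
        a   b  
>  S0   S1  S0 
   S1   S2  S0 
   S2   S3  S0 
   S3   S3  S4 
 * S4   S4  S4 
(> = start, * = accepting)

start=S0 accept=S4 S0-a->S1 S0-b->S0 S1-a->S2 S1-b->S0 S2-a->S3 S2-b->S0 S3-a->S3 S3-b->S4 S4-a->S4 S4-b->S4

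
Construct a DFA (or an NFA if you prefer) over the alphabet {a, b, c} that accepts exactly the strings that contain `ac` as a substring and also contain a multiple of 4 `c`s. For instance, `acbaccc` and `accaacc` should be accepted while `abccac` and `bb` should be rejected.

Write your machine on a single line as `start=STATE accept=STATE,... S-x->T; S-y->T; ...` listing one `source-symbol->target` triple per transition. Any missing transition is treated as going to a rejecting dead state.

start=S0; accept=S11; S0-a->S1; S0-b->S0; S0-c->S2; S1-a->S1; S1-b->S0; S1-c->S3; S2-a->S4; S2-b->S2; S2-c->S5; S3-a->S3; S3-b->S3; S3-c->S6; S4-a->S4; S4-b->S2; S4-c->S6; S5-a->S7; S5-b->S5; S5-c->S8; S6-a->S6; S6-b->S6; S6-c->S9; S7-a->S7; S7-b->S5; S7-c->S9; S8-a->S10; S8-b->S8; S8-c->S0; S9-a->S9; S9-b->S9; S9-c->S11; S10-a->S10; S10-b->S8; S10-c->S11; S11-a->S11; S11-b->S11; S11-c->S3

Handle the two conditions separately and then intersect. One (3 states) tracks whether and how much of `ac` has been seen; the other (4 states) tracks the count of `c`s modulo 4. Each combined state is a pair, one component from each; accept when both components accept.
12 states suffice.
          a    b    c  
>  S0     S1   S0   S2 
   S1     S1   S0   S3 
   S2     S4   S2   S5 
   S3     S3   S3   S6 
   S4     S4   S2   S6 
   S5     S7   S5   S8 
   S6     S6   S6   S9 
   S7     S7   S5   S9 
   S8    S10   S8   S0 
   S9     S9   S9  S11 
   S10   S10   S8  S11 
 * S11   S11  S11   S3 
(> = start, * = accepting)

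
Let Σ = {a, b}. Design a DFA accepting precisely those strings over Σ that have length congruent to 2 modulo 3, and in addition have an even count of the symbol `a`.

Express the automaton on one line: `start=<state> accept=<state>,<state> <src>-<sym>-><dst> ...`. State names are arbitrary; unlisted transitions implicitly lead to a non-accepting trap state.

Build one automaton per condition and run them in lockstep. The first has 3 states tracking the input length modulo 3; the second has 2 states tracking the count of `a`s modulo 2. A product state is a pair (one from each), accepting exactly when both do.
With 6 states:
        a   b  
>  S0   S1  S2 
   S1   S3  S4 
   S2   S4  S3 
 * S3   S5  S0 
   S4   S0  S5 
   S5   S2  S1 
(> = start, * = accepting)

start=S0 accept=S3 S0-a->S1 S0-b->S2 S1-a->S3 S1-b->S4 S2-a->S4 S2-b->S3 S3-a->S5 S3-b->S0 S4-a->S0 S4-b->S5 S5-a->S2 S5-b->S1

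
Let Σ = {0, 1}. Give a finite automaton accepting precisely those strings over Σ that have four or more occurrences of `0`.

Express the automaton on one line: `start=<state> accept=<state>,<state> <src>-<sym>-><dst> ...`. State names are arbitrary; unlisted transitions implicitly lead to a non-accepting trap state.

start=A accept=E,F A-0->B A-1->A B-0->C B-1->B C-0->D C-1->C D-0->E D-1->D E-0->F E-1->E F-0->F F-1->F

Count `0`s, saturating at 5: states A through E mean 0 through 4 `0`s seen; F means more than 4. Each `0` increments (capped at F); other symbols loop. Accept from {E, F}.
With 6 states:
       0  1 
>  A   B  A 
   B   C  B 
   C   D  C 
   D   E  D 
 * E   F  E 
 * F   F  F 
(> = start, * = accepting)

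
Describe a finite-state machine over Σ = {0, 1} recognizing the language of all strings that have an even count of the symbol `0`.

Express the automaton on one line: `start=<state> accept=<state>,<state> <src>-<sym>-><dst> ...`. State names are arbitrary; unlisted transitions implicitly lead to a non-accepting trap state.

start=A accept=A A-0->B A-1->A B-0->A B-1->B

Keep the running count of `0`s modulo 2: each `0` advances along the cycle A → B → A while other symbols loop. Accept at A.
       0  1 
>* A   B  A 
   B   A  B 
(> = start, * = accepting)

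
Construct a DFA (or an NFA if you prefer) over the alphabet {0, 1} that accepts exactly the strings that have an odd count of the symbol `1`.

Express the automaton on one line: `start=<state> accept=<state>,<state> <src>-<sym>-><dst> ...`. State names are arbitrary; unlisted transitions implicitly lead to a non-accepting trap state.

start=q0 accept=q1 q0-0->q0 q0-1->q1 q1-0->q1 q1-1->q0

Keep the running count of `1`s modulo 2: each `1` advances along the cycle q0 → q1 → q0 while other symbols loop. Accept at q1.
A 2-state machine:
        0   1  
>  q0   q0  q1 
 * q1   q1  q0 
(> = start, * = accepting)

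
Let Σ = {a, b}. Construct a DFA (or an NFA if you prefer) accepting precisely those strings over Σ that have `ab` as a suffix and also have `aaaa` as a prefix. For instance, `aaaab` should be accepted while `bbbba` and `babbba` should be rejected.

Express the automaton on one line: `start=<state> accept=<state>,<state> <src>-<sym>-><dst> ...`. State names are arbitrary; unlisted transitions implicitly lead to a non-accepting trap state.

Build one automaton per condition and run them in lockstep. The first has 3 states tracking how much of the suffix `ab` has currently been matched; the second has 6 states tracking whether the input so far still matches the prefix `aaaa`. A product state is a pair (one from each), accepting exactly when both do. Minimizing collapses redundant product states.
With 8 states:
        a   b  
>  q0   q1  q2 
   q1   q3  q2 
   q2   q2  q2 
   q3   q4  q2 
   q4   q5  q2 
   q5   q5  q6 
 * q6   q5  q7 
   q7   q5  q7 
(> = start, * = accepting)

start=q0 accept=q6 q0-a->q1 q0-b->q2 q1-a->q3 q1-b->q2 q2-a->q2 q2-b->q2 q3-a->q4 q3-b->q2 q4-a->q5 q4-b->q2 q5-a->q5 q5-b->q6 q6-a->q5 q6-b->q7 q7-a->q5 q7-b->q7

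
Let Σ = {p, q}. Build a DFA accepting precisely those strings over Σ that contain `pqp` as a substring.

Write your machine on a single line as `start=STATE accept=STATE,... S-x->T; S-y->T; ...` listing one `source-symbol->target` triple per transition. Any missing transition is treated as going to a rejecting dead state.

start=A; accept=D; A-p->B; A-q->A; B-p->B; B-q->C; C-p->D; C-q->A; D-p->D; D-q->D

States A..C record the length of the longest prefix of `pqp` that matches the current input suffix. Reaching D means `pqp` has been seen, and we stay there forever. Accept from D.
4 states suffice.
       p  q 
>  A   B  A 
   B   B  C 
   C   D  A 
 * D   D  D 
(> = start, * = accepting)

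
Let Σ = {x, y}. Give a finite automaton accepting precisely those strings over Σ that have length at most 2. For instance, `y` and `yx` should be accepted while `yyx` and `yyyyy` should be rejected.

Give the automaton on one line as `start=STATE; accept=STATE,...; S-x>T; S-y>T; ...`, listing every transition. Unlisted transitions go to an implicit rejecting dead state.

start=A; accept=A,B,C; A-x>B; A-y>B; B-x>C; B-y>C; C-x>D; C-y>D; D-x>D; D-y>D

We only need to distinguish lengths 0, 1, …, 2, and '>2'. Chain A → B → C → D on every symbol, with D looping. Accepting states: {A, B, C}.
With 4 states:
       x  y 
>* A   B  B 
 * B   C  C 
 * C   D  D 
   D   D  D 
(> = start, * = accepting)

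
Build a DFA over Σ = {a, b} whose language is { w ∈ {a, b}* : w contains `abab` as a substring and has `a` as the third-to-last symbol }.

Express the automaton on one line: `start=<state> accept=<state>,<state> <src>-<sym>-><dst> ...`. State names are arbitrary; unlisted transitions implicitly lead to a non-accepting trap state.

start=q0 accept=q5,q6,q10,q11 q0-a->q1 q0-b->q0 q1-a->q1 q1-b->q2 q2-a->q3 q2-b->q0 q3-a->q1 q3-b->q4 q4-a->q5 q4-b->q6 q5-a->q7 q5-b->q4 q6-a->q8 q6-b->q9 q7-a->q10 q7-b->q11 q8-a->q7 q8-b->q4 q9-a->q8 q9-b->q9 q10-a->q10 q10-b->q11 q11-a->q5 q11-b->q6

Run two small machines in parallel and take their product. The first has 5 states tracking whether and how much of `abab` has been seen; the second has 15 states tracking the last 3 symbols read. A product state is a pair (one from each), accepting exactly when both do. After merging equivalent states the machine shrinks.
          a    b  
>  q0     q1   q0 
   q1     q1   q2 
   q2     q3   q0 
   q3     q1   q4 
   q4     q5   q6 
 * q5     q7   q4 
 * q6     q8   q9 
   q7    q10  q11 
   q8     q7   q4 
   q9     q8   q9 
 * q10   q10  q11 
 * q11    q5   q6 
(> = start, * = accepting)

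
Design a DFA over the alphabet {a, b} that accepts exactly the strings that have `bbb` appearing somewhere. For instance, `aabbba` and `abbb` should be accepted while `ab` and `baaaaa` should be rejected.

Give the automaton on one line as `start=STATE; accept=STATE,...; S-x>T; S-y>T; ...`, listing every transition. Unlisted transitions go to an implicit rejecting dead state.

start=q0; accept=q3; q0-a>q0; q0-b>q1; q1-a>q0; q1-b>q2; q2-a>q0; q2-b>q3; q3-a>q3; q3-b>q3

States q0..q2 record the length of the longest prefix of `bbb` that matches the current input suffix. Reaching q3 means `bbb` has been seen, and we stay there forever. Accept from q3.
A 4-state machine:
        a   b  
>  q0   q0  q1 
   q1   q0  q2 
   q2   q0  q3 
 * q3   q3  q3 
(> = start, * = accepting)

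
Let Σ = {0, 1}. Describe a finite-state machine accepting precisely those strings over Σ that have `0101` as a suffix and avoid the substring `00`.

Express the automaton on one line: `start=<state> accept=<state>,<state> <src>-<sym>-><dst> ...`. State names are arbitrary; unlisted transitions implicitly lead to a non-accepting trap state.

Handle the two conditions separately and then intersect. The first has 5 states tracking how much of the suffix `0101` has currently been matched; the second has 3 states tracking partial matches of the forbidden pattern `00`. A product state is a pair (one from each), accepting exactly when both do. Equivalent product states are then merged.
A 6-state machine:
       0  1 
>  A   B  A 
   B   C  D 
   C   C  C 
   D   E  A 
   E   C  F 
 * F   E  A 
(> = start, * = accepting)

start=A accept=F A-0->B A-1->A B-0->C B-1->D C-0->C C-1->C D-0->E D-1->A E-0->C E-1->F F-0->E F-1->A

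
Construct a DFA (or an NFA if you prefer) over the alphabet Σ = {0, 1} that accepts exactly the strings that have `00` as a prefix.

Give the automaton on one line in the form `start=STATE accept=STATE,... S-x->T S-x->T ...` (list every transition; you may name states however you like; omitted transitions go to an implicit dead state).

Check the first 2 symbols one by one: s0 through s1 record how many have matched `00` so far; any wrong symbol goes to the dead state s3. After all 2 match we enter the accepting sink s2.
With 4 states:
        0   1  
>  s0   s1  s3 
   s1   s2  s3 
 * s2   s2  s2 
   s3   s3  s3 
(> = start, * = accepting)

start=s0 accept=s2 s0-0->s1 s0-1->s3 s1-0->s2 s1-1->s3 s2-0->s2 s2-1->s2 s3-0->s3 s3-1->s3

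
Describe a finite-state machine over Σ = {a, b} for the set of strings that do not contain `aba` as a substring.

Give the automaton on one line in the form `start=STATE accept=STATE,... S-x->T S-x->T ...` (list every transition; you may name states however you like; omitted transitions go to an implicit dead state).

This is the complement of 'contains `aba`'. Use the same substring-matching states — s0 through s3 holding how much of `aba` has just been matched — but flip the accepting set: everything except the trap s3 accepts.
        a   b  
>* s0   s1  s0 
 * s1   s1  s2 
 * s2   s3  s0 
   s3   s3  s3 
(> = start, * = accepting)

start=s0 accept=s0,s1,s2 s0-a->s1 s0-b->s0 s1-a->s1 s1-b->s2 s2-a->s3 s2-b->s0 s3-a->s3 s3-b->s3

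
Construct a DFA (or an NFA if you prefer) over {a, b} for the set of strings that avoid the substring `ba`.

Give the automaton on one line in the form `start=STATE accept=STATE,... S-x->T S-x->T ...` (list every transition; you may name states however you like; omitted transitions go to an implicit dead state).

start=q0 accept=q0,q1 q0-a->q0 q0-b->q1 q1-a->q2 q1-b->q1 q2-a->q2 q2-b->q2

Track partial matches of the forbidden pattern `ba`. State q2 is a dead state reached once `ba` has occurred; every other state accepts. q0 means no part of `ba` is currently matched.
A 3-state machine:
        a   b  
>* q0   q0  q1 
 * q1   q2  q1 
   q2   q2  q2 
(> = start, * = accepting)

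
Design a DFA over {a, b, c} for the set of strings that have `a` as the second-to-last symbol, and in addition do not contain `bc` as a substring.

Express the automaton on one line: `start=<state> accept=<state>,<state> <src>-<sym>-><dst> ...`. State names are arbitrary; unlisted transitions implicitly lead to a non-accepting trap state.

start=s0 accept=s3,s4,s5 s0-a->s1 s0-b->s2 s0-c->s0 s1-a->s3 s1-b->s4 s1-c->s5 s2-a->s1 s2-b->s2 s2-c->s6 s3-a->s3 s3-b->s4 s3-c->s5 s4-a->s1 s4-b->s2 s4-c->s6 s5-a->s1 s5-b->s2 s5-c->s0 s6-a->s6 s6-b->s6 s6-c->s6

Build one automaton per condition and run them in lockstep. The first has 13 states tracking the last 2 symbols read; the second has 3 states tracking partial matches of the forbidden pattern `bc`. A product state is a pair (one from each), accepting exactly when both do. Minimizing collapses redundant product states.
A 7-state machine:
        a   b   c  
>  s0   s1  s2  s0 
   s1   s3  s4  s5 
   s2   s1  s2  s6 
 * s3   s3  s4  s5 
 * s4   s1  s2  s6 
 * s5   s1  s2  s0 
   s6   s6  s6  s6 
(> = start, * = accepting)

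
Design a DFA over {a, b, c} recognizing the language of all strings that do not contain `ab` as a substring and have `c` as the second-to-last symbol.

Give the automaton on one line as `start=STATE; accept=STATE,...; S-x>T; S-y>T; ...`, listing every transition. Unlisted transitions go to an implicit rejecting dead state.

start=S0; accept=S4,S5,S6; S0-a>S1; S0-b>S0; S0-c>S2; S1-a>S1; S1-b>S3; S1-c>S2; S2-a>S4; S2-b>S5; S2-c>S6; S3-a>S3; S3-b>S3; S3-c>S3; S4-a>S1; S4-b>S3; S4-c>S2; S5-a>S1; S5-b>S0; S5-c>S2; S6-a>S4; S6-b>S5; S6-c>S6

Build one automaton per condition and run them in lockstep. The first has 3 states tracking partial matches of the forbidden pattern `ab`; the second has 13 states tracking the last 2 symbols read. A product state is a pair (one from each), accepting exactly when both do. After merging equivalent states the machine shrinks.
7 states suffice.
        a   b   c  
>  S0   S1  S0  S2 
   S1   S1  S3  S2 
   S2   S4  S5  S6 
   S3   S3  S3  S3 
 * S4   S1  S3  S2 
 * S5   S1  S0  S2 
 * S6   S4  S5  S6 
(> = start, * = accepting)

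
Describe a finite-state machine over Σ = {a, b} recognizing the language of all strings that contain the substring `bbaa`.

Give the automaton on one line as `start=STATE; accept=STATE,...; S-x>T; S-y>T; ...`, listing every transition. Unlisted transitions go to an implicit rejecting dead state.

start=q0; accept=q4; q0-a>q0; q0-b>q1; q1-a>q0; q1-b>q2; q2-a>q3; q2-b>q2; q3-a>q4; q3-b>q1; q4-a>q4; q4-b>q4

Track how much of `bbaa` has been matched so far: state q0 is no progress, q4 is the absorbing accept state reached once `bbaa` has occurred. Intermediate states record partial matches; on a mismatch, fall back to the longest reusable overlap.
A 5-state machine:
        a   b  
>  q0   q0  q1 
   q1   q0  q2 
   q2   q3  q2 
   q3   q4  q1 
 * q4   q4  q4 
(> = start, * = accepting)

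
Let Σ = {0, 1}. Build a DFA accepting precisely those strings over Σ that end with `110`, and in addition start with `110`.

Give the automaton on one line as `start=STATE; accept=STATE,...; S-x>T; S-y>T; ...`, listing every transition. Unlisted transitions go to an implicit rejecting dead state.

Run two small machines in parallel and take their product. The first has 4 states tracking how much of the suffix `110` has currently been matched; the second has 5 states tracking whether the input so far still matches the prefix `110`. A product state is a pair (one from each), accepting exactly when both do.
11 states suffice.
          0    1  
>  q0     q1   q2 
   q1     q1   q3 
   q2     q1   q4 
   q3     q1   q5 
   q4     q6   q5 
   q5     q7   q5 
 * q6     q8   q9 
   q7     q1   q3 
   q8     q8   q9 
   q9     q8  q10 
   q10    q6  q10 
(> = start, * = accepting)

start=q0; accept=q6; q0-0>q1; q0-1>q2; q1-0>q1; q1-1>q3; q2-0>q1; q2-1>q4; q3-0>q1; q3-1>q5; q4-0>q6; q4-1>q5; q5-0>q7; q5-1>q5; q6-0>q8; q6-1>q9; q7-0>q1; q7-1>q3; q8-0>q8; q8-1>q9; q9-0>q8; q9-1>q10; q10-0>q6; q10-1>q10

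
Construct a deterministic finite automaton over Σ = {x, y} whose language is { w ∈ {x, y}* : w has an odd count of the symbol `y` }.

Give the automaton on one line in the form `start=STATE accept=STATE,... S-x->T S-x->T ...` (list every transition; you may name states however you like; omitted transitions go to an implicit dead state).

The only thing that matters is how many `y`s have appeared, reduced mod 2. Use one state per residue: S0 for 0, …, S1 for 1. Reading `y` moves to the next residue; anything else stays put. S1 is accepting.
        x   y  
>  S0   S0  S1 
 * S1   S1  S0 
(> = start, * = accepting)

start=S0 accept=S1 S0-x->S0 S0-y->S1 S1-x->S1 S1-y->S0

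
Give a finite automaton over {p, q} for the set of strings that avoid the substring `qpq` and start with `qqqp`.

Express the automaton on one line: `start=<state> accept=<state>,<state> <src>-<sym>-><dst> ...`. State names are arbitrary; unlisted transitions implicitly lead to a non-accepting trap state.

start=s0 accept=s8,s9,s11 s0-p->s1 s0-q->s2 s1-p->s1 s1-q->s3 s2-p->s4 s2-q->s5 s3-p->s4 s3-q->s3 s4-p->s1 s4-q->s6 s5-p->s4 s5-q->s7 s6-p->s6 s6-q->s6 s7-p->s8 s7-q->s3 s8-p->s9 s8-q->s10 s9-p->s9 s9-q->s11 s10-p->s10 s10-q->s10 s11-p->s8 s11-q->s11

Handle the two conditions separately and then intersect. One (4 states) tracks partial matches of the forbidden pattern `qpq`; the other (6 states) tracks whether the input so far still matches the prefix `qqqp`. Each combined state is a pair, one component from each; accept when both components accept.
12 states suffice.
          p    q  
>  s0     s1   s2 
   s1     s1   s3 
   s2     s4   s5 
   s3     s4   s3 
   s4     s1   s6 
   s5     s4   s7 
   s6     s6   s6 
   s7     s8   s3 
 * s8     s9  s10 
 * s9     s9  s11 
   s10   s10  s10 
 * s11    s8  s11 
(> = start, * = accepting)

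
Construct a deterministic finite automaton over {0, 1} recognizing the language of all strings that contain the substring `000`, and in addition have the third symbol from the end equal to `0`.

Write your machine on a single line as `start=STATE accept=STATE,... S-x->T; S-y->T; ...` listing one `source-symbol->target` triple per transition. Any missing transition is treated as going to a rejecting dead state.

start=q0; accept=q7,q15,q16,q17; q0-0->q1; q0-1->q2; q1-0->q3; q1-1->q4; q2-0->q5; q2-1->q6; q3-0->q7; q3-1->q8; q4-0->q9; q4-1->q10; q5-0->q11; q5-1->q12; q6-0->q13; q6-1->q14; q7-0->q7; q7-1->q15; q8-0->q9; q8-1->q10; q9-0->q11; q9-1->q12; q10-0->q13; q10-1->q14; q11-0->q7; q11-1->q8; q12-0->q9; q12-1->q10; q13-0->q11; q13-1->q12; q14-0->q13; q14-1->q14; q15-0->q16; q15-1->q17; q16-0->q18; q16-1->q19; q17-0->q20; q17-1->q21; q18-0->q7; q18-1->q15; q19-0->q16; q19-1->q17; q20-0->q18; q20-1->q19; q21-0->q20; q21-1->q21

Build one automaton per condition and run them in lockstep. The first has 4 states tracking whether and how much of `000` has been seen; the second has 15 states tracking the last 3 symbols read. A product state is a pair (one from each), accepting exactly when both do.
          0    1  
>  q0     q1   q2 
   q1     q3   q4 
   q2     q5   q6 
   q3     q7   q8 
   q4     q9  q10 
   q5    q11  q12 
   q6    q13  q14 
 * q7     q7  q15 
   q8     q9  q10 
   q9    q11  q12 
   q10   q13  q14 
   q11    q7   q8 
   q12    q9  q10 
   q13   q11  q12 
   q14   q13  q14 
 * q15   q16  q17 
 * q16   q18  q19 
 * q17   q20  q21 
   q18    q7  q15 
   q19   q16  q17 
   q20   q18  q19 
   q21   q20  q21 
(> = start, * = accepting)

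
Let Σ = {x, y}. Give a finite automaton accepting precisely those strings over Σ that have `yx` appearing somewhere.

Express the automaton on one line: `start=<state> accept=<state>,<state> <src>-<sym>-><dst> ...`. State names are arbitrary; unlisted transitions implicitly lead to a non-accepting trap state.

start=S0 accept=S2 S0-x->S0 S0-y->S1 S1-x->S2 S1-y->S1 S2-x->S2 S2-y->S2

Track how much of `yx` has been matched so far: state S0 is no progress, S2 is the absorbing accept state reached once `yx` has occurred. Intermediate states record partial matches; on a mismatch, fall back to the longest reusable overlap.
        x   y  
>  S0   S0  S1 
   S1   S2  S1 
 * S2   S2  S2 
(> = start, * = accepting)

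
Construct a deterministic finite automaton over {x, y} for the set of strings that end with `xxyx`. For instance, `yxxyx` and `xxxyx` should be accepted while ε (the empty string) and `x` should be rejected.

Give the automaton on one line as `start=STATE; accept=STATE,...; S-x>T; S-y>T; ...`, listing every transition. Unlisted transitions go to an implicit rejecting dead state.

Let each state record the length of the longest suffix of the input read so far that is also a prefix of `xxyx`. q1 means the last symbol is `x`; q2 means the last 2 symbols are `xx`; q3 means the last 3 symbols are `xxy`; q4 means the last 4 symbols are `xxyx`. Accept only at q4, where the string currently ends in `xxyx`.
5 states suffice.
        x   y  
>  q0   q1  q0 
   q1   q2  q0 
   q2   q2  q3 
   q3   q4  q0 
 * q4   q2  q0 
(> = start, * = accepting)

start=q0; accept=q4; q0-x>q1; q0-y>q0; q1-x>q2; q1-y>q0; q2-x>q2; q2-y>q3; q3-x>q4; q3-y>q0; q4-x>q2; q4-y>q0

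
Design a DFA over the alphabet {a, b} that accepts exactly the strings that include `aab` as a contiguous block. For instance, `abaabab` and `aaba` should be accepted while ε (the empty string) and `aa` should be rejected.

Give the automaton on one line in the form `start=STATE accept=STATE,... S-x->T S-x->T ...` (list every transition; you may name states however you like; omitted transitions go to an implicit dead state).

start=s0 accept=s3 s0-a->s1 s0-b->s0 s1-a->s2 s1-b->s0 s2-a->s2 s2-b->s3 s3-a->s3 s3-b->s3

Track how much of `aab` has been matched so far: state s0 is no progress, s3 is the absorbing accept state reached once `aab` has occurred. Intermediate states record partial matches; on a mismatch, fall back to the longest reusable overlap.
        a   b  
>  s0   s1  s0 
   s1   s2  s0 
   s2   s2  s3 
 * s3   s3  s3 
(> = start, * = accepting)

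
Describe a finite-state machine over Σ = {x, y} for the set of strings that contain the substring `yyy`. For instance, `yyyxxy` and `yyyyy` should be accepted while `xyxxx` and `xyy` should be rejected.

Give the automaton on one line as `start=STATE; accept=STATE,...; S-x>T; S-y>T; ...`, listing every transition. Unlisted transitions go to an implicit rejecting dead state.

start=q0; accept=q3; q0-x>q0; q0-y>q1; q1-x>q0; q1-y>q2; q2-x>q0; q2-y>q3; q3-x>q3; q3-y>q3

States q0..q2 record the length of the longest prefix of `yyy` that matches the current input suffix. Reaching q3 means `yyy` has been seen, and we stay there forever. Accept from q3.
4 states suffice.
        x   y  
>  q0   q0  q1 
   q1   q0  q2 
   q2   q0  q3 
 * q3   q3  q3 
(> = start, * = accepting)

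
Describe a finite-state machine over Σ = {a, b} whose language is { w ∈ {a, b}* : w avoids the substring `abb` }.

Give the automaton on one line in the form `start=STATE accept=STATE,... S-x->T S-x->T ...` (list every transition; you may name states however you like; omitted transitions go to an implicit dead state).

start=q0 accept=q0,q1,q2 q0-a->q1 q0-b->q0 q1-a->q1 q1-b->q2 q2-a->q1 q2-b->q3 q3-a->q3 q3-b->q3

This is the complement of 'contains `abb`'. Use the same substring-matching states — q0 through q3 holding how much of `abb` has just been matched — but flip the accepting set: everything except the trap q3 accepts.
With 4 states:
        a   b  
>* q0   q1  q0 
 * q1   q1  q2 
 * q2   q1  q3 
   q3   q3  q3 
(> = start, * = accepting)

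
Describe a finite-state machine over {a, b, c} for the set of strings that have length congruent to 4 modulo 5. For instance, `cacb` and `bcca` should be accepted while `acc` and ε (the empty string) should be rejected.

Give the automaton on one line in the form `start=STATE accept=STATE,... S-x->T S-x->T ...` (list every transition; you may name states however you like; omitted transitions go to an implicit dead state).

Count input length modulo 5: every symbol advances one step around the cycle S0 → S1 → S2 → S3 → S4 → S0. Accept at S4.
5 states suffice.
        a   b   c  
>  S0   S1  S1  S1 
   S1   S2  S2  S2 
   S2   S3  S3  S3 
   S3   S4  S4  S4 
 * S4   S0  S0  S0 
(> = start, * = accepting)

start=S0 accept=S4 S0-a->S1 S0-b->S1 S0-c->S1 S1-a->S2 S1-b->S2 S1-c->S2 S2-a->S3 S2-b->S3 S2-c->S3 S3-a->S4 S3-b->S4 S3-c->S4 S4-a->S0 S4-b->S0 S4-c->S0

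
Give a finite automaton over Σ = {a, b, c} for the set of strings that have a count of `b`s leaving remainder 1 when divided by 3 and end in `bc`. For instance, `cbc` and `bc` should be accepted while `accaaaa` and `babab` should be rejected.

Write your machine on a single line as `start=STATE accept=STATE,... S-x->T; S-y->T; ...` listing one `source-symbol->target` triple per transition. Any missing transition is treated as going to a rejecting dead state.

start=q0; accept=q4; q0-a->q0; q0-b->q1; q0-c->q0; q1-a->q2; q1-b->q3; q1-c->q4; q2-a->q2; q2-b->q3; q2-c->q2; q3-a->q5; q3-b->q6; q3-c->q7; q4-a->q2; q4-b->q3; q4-c->q2; q5-a->q5; q5-b->q6; q5-c->q5; q6-a->q0; q6-b->q1; q6-c->q8; q7-a->q5; q7-b->q6; q7-c->q5; q8-a->q0; q8-b->q1; q8-c->q0

Build one automaton per condition and run them in lockstep. One (3 states) tracks the count of `b`s modulo 3; the other (3 states) tracks how much of the suffix `bc` has currently been matched. Each combined state is a pair, one component from each; accept when both components accept.
With 9 states:
        a   b   c  
>  q0   q0  q1  q0 
   q1   q2  q3  q4 
   q2   q2  q3  q2 
   q3   q5  q6  q7 
 * q4   q2  q3  q2 
   q5   q5  q6  q5 
   q6   q0  q1  q8 
   q7   q5  q6  q5 
   q8   q0  q1  q0 
(> = start, * = accepting)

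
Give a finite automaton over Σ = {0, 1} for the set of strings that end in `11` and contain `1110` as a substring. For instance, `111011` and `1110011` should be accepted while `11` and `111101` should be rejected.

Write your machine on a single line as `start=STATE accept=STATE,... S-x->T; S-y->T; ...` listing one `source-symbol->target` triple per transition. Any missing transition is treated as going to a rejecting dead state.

start=s0; accept=s6; s0-0->s0; s0-1->s1; s1-0->s0; s1-1->s2; s2-0->s0; s2-1->s3; s3-0->s4; s3-1->s3; s4-0->s4; s4-1->s5; s5-0->s4; s5-1->s6; s6-0->s4; s6-1->s6

Run two small machines in parallel and take their product. One (3 states) tracks how much of the suffix `11` has currently been matched; the other (5 states) tracks whether and how much of `1110` has been seen. Each combined state is a pair, one component from each; accept when both components accept.
A 7-state machine:
        0   1  
>  s0   s0  s1 
   s1   s0  s2 
   s2   s0  s3 
   s3   s4  s3 
   s4   s4  s5 
   s5   s4  s6 
 * s6   s4  s6 
(> = start, * = accepting)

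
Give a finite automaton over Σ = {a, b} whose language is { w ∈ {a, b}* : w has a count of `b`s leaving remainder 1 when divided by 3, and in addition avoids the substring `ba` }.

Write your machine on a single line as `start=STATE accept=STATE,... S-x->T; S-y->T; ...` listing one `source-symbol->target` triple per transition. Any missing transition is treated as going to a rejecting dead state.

Run two small machines in parallel and take their product. One (3 states) tracks the count of `b`s modulo 3; the other (3 states) tracks partial matches of the forbidden pattern `ba`. Each combined state is a pair, one component from each; accept when both components accept.
        a   b  
>  q0   q0  q1 
 * q1   q2  q3 
   q2   q2  q4 
   q3   q4  q5 
   q4   q4  q6 
   q5   q6  q1 
   q6   q6  q2 
(> = start, * = accepting)

start=q0; accept=q1; q0-a->q0; q0-b->q1; q1-a->q2; q1-b->q3; q2-a->q2; q2-b->q4; q3-a->q4; q3-b->q5; q4-a->q4; q4-b->q6; q5-a->q6; q5-b->q1; q6-a->q6; q6-b->q2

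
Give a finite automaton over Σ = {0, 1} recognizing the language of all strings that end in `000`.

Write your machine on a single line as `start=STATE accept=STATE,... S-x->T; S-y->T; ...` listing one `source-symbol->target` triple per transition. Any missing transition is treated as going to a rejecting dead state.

start=q0; accept=q3; q0-0->q1; q0-1->q0; q1-0->q2; q1-1->q0; q2-0->q3; q2-1->q0; q3-0->q3; q3-1->q0

Let each state record the length of the longest suffix of the input read so far that is also a prefix of `000`. q1 means the last symbol is `0`; q2 means the last 2 symbols are `00`; q3 means the last 3 symbols are `000`. Accept only at q3, where the string currently ends in `000`.
A 4-state machine:
        0   1  
>  q0   q1  q0 
   q1   q2  q0 
   q2   q3  q0 
 * q3   q3  q0 
(> = start, * = accepting)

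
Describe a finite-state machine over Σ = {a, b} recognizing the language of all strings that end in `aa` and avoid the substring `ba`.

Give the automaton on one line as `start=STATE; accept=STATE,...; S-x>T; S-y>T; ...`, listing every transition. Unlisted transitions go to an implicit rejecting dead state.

Run two small machines in parallel and take their product. One (3 states) tracks how much of the suffix `aa` has currently been matched; the other (3 states) tracks partial matches of the forbidden pattern `ba`. Each combined state is a pair, one component from each; accept when both components accept. Minimizing collapses redundant product states.
A 4-state machine:
        a   b  
>  q0   q1  q2 
   q1   q3  q2 
   q2   q2  q2 
 * q3   q3  q2 
(> = start, * = accepting)

start=q0; accept=q3; q0-a>q1; q0-b>q2; q1-a>q3; q1-b>q2; q2-a>q2; q2-b>q2; q3-a>q3; q3-b>q2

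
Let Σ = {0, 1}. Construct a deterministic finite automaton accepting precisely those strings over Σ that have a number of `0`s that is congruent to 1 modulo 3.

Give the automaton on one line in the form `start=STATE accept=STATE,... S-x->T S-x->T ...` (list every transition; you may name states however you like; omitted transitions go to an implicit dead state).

start=q0 accept=q1 q0-0->q1 q0-1->q0 q1-0->q2 q1-1->q1 q2-0->q0 q2-1->q2

Keep the running count of `0`s modulo 3: each `0` advances along the cycle q0 → q1 → q2 → q0 while other symbols loop. Accept at q1.
        0   1  
>  q0   q1  q0 
 * q1   q2  q1 
   q2   q0  q2 
(> = start, * = accepting)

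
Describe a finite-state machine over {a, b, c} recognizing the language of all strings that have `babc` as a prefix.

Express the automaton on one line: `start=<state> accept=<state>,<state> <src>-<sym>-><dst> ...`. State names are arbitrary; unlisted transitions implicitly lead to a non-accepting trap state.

start=s0 accept=s4 s0-a->s5 s0-b->s1 s0-c->s5 s1-a->s2 s1-b->s5 s1-c->s5 s2-a->s5 s2-b->s3 s2-c->s5 s3-a->s5 s3-b->s5 s3-c->s4 s4-a->s4 s4-b->s4 s4-c->s4 s5-a->s5 s5-b->s5 s5-c->s5

Walk along `babc` while the input agrees: from s0 take `b` to s1, and so on. Any deviation drops to the rejecting sink s5. Once s4 is reached the prefix is confirmed and every continuation is accepted.
A 6-state machine:
        a   b   c  
>  s0   s5  s1  s5 
   s1   s2  s5  s5 
   s2   s5  s3  s5 
   s3   s5  s5  s4 
 * s4   s4  s4  s4 
   s5   s5  s5  s5 
(> = start, * = accepting)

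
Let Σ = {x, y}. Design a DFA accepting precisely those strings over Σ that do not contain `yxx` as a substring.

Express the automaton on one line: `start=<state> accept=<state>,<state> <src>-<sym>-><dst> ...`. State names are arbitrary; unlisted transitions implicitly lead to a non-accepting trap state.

This is the complement of 'contains `yxx`'. Use the same substring-matching states — q0 through q3 holding how much of `yxx` has just been matched — but flip the accepting set: everything except the trap q3 accepts.
A 4-state machine:
        x   y  
>* q0   q0  q1 
 * q1   q2  q1 
 * q2   q3  q1 
   q3   q3  q3 
(> = start, * = accepting)

start=q0 accept=q0,q1,q2 q0-x->q0 q0-y->q1 q1-x->q2 q1-y->q1 q2-x->q3 q2-y->q1 q3-x->q3 q3-y->q3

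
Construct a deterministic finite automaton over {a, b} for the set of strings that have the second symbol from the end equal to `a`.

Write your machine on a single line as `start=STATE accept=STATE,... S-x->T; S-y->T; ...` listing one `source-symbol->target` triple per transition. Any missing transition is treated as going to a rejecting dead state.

start=s0; accept=s3,s4; s0-a->s1; s0-b->s2; s1-a->s3; s1-b->s4; s2-a->s5; s2-b->s6; s3-a->s3; s3-b->s4; s4-a->s5; s4-b->s6; s5-a->s3; s5-b->s4; s6-a->s5; s6-b->s6

A DFA must remember the last 2 symbols (since which symbol is second-to-last isn't known until the input ends). Use one state per possible window of the last ≤2 symbols; accept from those whose window starts with `a`.
With 7 states:
        a   b  
>  s0   s1  s2 
   s1   s3  s4 
   s2   s5  s6 
 * s3   s3  s4 
 * s4   s5  s6 
   s5   s3  s4 
   s6   s5  s6 
(> = start, * = accepting)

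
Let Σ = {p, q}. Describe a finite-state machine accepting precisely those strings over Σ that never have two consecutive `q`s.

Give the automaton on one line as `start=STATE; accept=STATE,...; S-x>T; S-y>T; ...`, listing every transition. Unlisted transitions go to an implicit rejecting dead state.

start=S0; accept=S0,S1; S0-p>S0; S0-q>S1; S1-p>S0; S1-q>S2; S2-p>S2; S2-q>S2

Track partial matches of the forbidden pattern `qq`. State S2 is a dead state reached once `qq` has occurred; every other state accepts. S0 means no part of `qq` is currently matched.
With 3 states:
        p   q  
>* S0   S0  S1 
 * S1   S0  S2 
   S2   S2  S2 
(> = start, * = accepting)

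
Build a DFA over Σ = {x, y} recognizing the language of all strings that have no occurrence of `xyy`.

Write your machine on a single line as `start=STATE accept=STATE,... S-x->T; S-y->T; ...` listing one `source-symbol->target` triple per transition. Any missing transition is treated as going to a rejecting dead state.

start=q0; accept=q0,q1,q2; q0-x->q1; q0-y->q0; q1-x->q1; q1-y->q2; q2-x->q1; q2-y->q3; q3-x->q3; q3-y->q3

Track partial matches of the forbidden pattern `xyy`. State q3 is a dead state reached once `xyy` has occurred; every other state accepts. q0 means no part of `xyy` is currently matched.
        x   y  
>* q0   q1  q0 
 * q1   q1  q2 
 * q2   q1  q3 
   q3   q3  q3 
(> = start, * = accepting)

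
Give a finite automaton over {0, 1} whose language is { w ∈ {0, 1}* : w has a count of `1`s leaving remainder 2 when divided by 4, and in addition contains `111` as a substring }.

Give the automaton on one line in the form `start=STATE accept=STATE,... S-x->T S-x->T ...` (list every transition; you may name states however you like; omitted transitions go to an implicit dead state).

start=A accept=O A-0->A A-1->B B-0->C B-1->D C-0->C C-1->E D-0->F D-1->G E-0->F E-1->H F-0->F F-1->I G-0->G G-1->J H-0->K H-1->J I-0->K I-1->L J-0->J J-1->M K-0->K K-1->N L-0->A L-1->M M-0->M M-1->O N-0->A N-1->P O-0->O O-1->G P-0->C P-1->O

Run two small machines in parallel and take their product. The first has 4 states tracking the count of `1`s modulo 4; the second has 4 states tracking whether and how much of `111` has been seen. A product state is a pair (one from each), accepting exactly when both do.
16 states suffice.
       0  1 
>  A   A  B 
   B   C  D 
   C   C  E 
   D   F  G 
   E   F  H 
   F   F  I 
   G   G  J 
   H   K  J 
   I   K  L 
   J   J  M 
   K   K  N 
   L   A  M 
   M   M  O 
   N   A  P 
 * O   O  G 
   P   C  O 
(> = start, * = accepting)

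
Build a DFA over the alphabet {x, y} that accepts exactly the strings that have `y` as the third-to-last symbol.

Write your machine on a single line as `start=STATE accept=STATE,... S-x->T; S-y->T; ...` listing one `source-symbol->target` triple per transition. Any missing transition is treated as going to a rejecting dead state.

start=q0; accept=q11,q12,q13,q14; q0-x->q1; q0-y->q2; q1-x->q3; q1-y->q4; q2-x->q5; q2-y->q6; q3-x->q7; q3-y->q8; q4-x->q9; q4-y->q10; q5-x->q11; q5-y->q12; q6-x->q13; q6-y->q14; q7-x->q7; q7-y->q8; q8-x->q9; q8-y->q10; q9-x->q11; q9-y->q12; q10-x->q13; q10-y->q14; q11-x->q7; q11-y->q8; q12-x->q9; q12-y->q10; q13-x->q11; q13-y->q12; q14-x->q13; q14-y->q14

Because acceptance depends on a position counted from the end, the machine has to buffer the most recent 3 symbols. Make each state the string of the last up-to-3 symbols read; on input `x` shift the window left and append `x`. Accept when the buffered window has length 3 and begins with `y`.
          x    y  
>  q0     q1   q2 
   q1     q3   q4 
   q2     q5   q6 
   q3     q7   q8 
   q4     q9  q10 
   q5    q11  q12 
   q6    q13  q14 
   q7     q7   q8 
   q8     q9  q10 
   q9    q11  q12 
   q10   q13  q14 
 * q11    q7   q8 
 * q12    q9  q10 
 * q13   q11  q12 
 * q14   q13  q14 
(> = start, * = accepting)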